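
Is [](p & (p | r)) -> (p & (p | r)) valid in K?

Tableau for the negation ~([](p & (p | r)) -> (p & (p | r))):
1. ~([](p & (p | r)) -> (p & (p | r))), u
2. [](p & (p | r)), u   [~->-rule on 1]
3. ~(p & (p | r)), u   [~->-rule on 1]
4. ~(p | r), u   [~&-rule on 3 (branches; this branch)]
5. ~p, u   [~|-rule on 4]
6. ~r, u   [~|-rule on 4]
The negation has an open branch (countermodel exists).

Not valid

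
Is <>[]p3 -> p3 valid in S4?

Tableau for the negation ~(<>[]p3 -> p3):
1. ~(<>[]p3 -> p3), w0
2. <>[]p3, w0   [~->-rule on 1]
3. ~p3, w0   [~->-rule on 1]
4. []p3, w1   [<>-rule on 2: fresh world w1, w0Rw1]
5. p3, w1   [[]-rule on 4 via w1Rw1]
Accessibility: w0Rw0, w0Rw1, w1Rw1
The negation has an open branch (countermodel exists).

Invalid (countermodel exists)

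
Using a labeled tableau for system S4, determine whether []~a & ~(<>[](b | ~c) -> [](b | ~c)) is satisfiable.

1. []~a & ~(<>[](b | ~c) -> [](b | ~c)), 0
2. []~a, 0
3. ~(<>[](b | ~c) -> [](b | ~c)), 0
4. <>[](b | ~c), 0
5. ~[](b | ~c), 0
6. ~a, 0
7. [](b | ~c), 1
8. ~a, 1
9. b | ~c, 1
10. ~c, 1
11. ~(b | ~c), 2
12. ~b, 2
13. c, 2
14. ~a, 2
Accessibility: 0R0, 0R1, 0R2, 1R1, 2R2

Satisfiable (open branch found)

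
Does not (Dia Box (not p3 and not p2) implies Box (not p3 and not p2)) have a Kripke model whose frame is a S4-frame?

Yes, satisfiable

1. not (Dia Box (not p3 and not p2) implies Box (not p3 and not p2)), u
2. Dia Box (not p3 and not p2), u
3. not Box (not p3 and not p2), u
4. Box (not p3 and not p2), v
5. not p3 and not p2, v
6. not p3, v
7. not p2, v
8. not (not p3 and not p2), w
9. p2, w
Accessibility: uRu, uRv, uRw, vRv, wRw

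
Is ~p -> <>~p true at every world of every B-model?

Valid

Tableau for the negation ~(~p -> <>~p):
1. ~(~p -> <>~p), 0
2. ~p, 0
3. ~<>~p, 0
4. p, 0
Accessibility: 0R0
Branch closes: p and ~p both at 0.
All branches of the negation close; one closing branch shown above.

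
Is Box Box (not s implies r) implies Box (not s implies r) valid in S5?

Yes, valid

Tableau for the negation not (Box Box (not s implies r) implies Box (not s implies r)):
1. not (Box Box (not s implies r) implies Box (not s implies r)), u
2. Box Box (not s implies r), u   [neg-implies-rule on 1]
3. not Box (not s implies r), u   [neg-implies-rule on 1]
4. Box (not s implies r), u   [Box-rule on 2 via uRu]
5. not s implies r, u   [Box-rule on 4 via uRu]
6. r, u   [implies-rule on 5 (branches; this branch)]
7. not (not s implies r), v   [neg-Box-rule on 3: fresh world v, uRv]
8. not s, v   [neg-implies-rule on 7]
9. not r, v   [neg-implies-rule on 7]
10. Box (not s implies r), v   [Box-rule on 2 via uRv]
11. not s implies r, v   [Box-rule on 4 via uRv]
12. r, v   [implies-rule on 11 (branches; this branch)]
Accessibility: uRu, uRv, vRu, vRv
Branch closes: r and not r both at v.
Every branch of the negation's tableau closes; the branch above is one of them.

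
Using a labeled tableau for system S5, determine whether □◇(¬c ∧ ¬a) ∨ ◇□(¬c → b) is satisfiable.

Satisfiable

1. □◇(¬c ∧ ¬a) ∨ ◇□(¬c → b), w0
2. ◇□(¬c → b), w0
3. □(¬c → b), w1
4. ¬c → b, w0
5. ¬c → b, w1
6. b, w0
7. b, w1
Accessibility: w0Rw0, w0Rw1, w1Rw0, w1Rw1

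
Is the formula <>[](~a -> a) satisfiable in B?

1. <>[](~a -> a), u
2. [](~a -> a), v   [<>-rule on 1: fresh world v, uRv]
3. ~a -> a, u   [[]-rule on 2 via vRu]
4. ~a -> a, v   [[]-rule on 2 via vRv]
5. a, u   [->-rule on 3 (branches; this branch)]
6. a, v   [->-rule on 4 (branches; this branch)]
Accessibility: uRu, uRv, vRu, vRv

Satisfiable (open branch found)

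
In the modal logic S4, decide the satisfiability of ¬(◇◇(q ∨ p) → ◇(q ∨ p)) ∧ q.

1. ¬(◇◇(q ∨ p) → ◇(q ∨ p)) ∧ q, u
2. ¬(◇◇(q ∨ p) → ◇(q ∨ p)), u   [∧-rule on 1]
3. q, u   [∧-rule on 1]
4. ◇◇(q ∨ p), u   [¬→-rule on 2]
5. ¬◇(q ∨ p), u   [¬→-rule on 2]
6. ¬(q ∨ p), u   [¬◇-rule on 5 via uRu]
7. ¬q, u   [¬∨-rule on 6]
8. ¬p, u   [¬∨-rule on 6]
Accessibility: uRu
Branch closes: q and ¬q both at u.
(One branch shown.) All branches close.

Unsatisfiable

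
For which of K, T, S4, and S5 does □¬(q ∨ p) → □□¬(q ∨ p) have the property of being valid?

T-tableau for the negation ¬(□¬(q ∨ p) → □□¬(q ∨ p)):
1. ¬(□¬(q ∨ p) → □□¬(q ∨ p)), 0
2. □¬(q ∨ p), 0
3. ¬□□¬(q ∨ p), 0
4. ¬(q ∨ p), 0
5. ¬q, 0
6. ¬p, 0
7. ¬□¬(q ∨ p), 1
8. ¬(q ∨ p), 1
9. ¬q, 1
10. ¬p, 1
11. q ∨ p, 2
12. p, 2
Accessibility: 0R0, 0R1, 1R1, 1R2, 2R2
Complete open branch: countermodel on a T-frame, so not valid in T, nor in K (the same frame is also a K-frame).
S4-tableau for the negation ¬(□¬(q ∨ p) → □□¬(q ∨ p)):
1. ¬(□¬(q ∨ p) → □□¬(q ∨ p)), 0
2. □¬(q ∨ p), 0
3. ¬□□¬(q ∨ p), 0
4. ¬(q ∨ p), 0
5. ¬q, 0
6. ¬p, 0
7. ¬□¬(q ∨ p), 1
8. ¬(q ∨ p), 1
9. ¬q, 1
10. ¬p, 1
11. q ∨ p, 2
12. ¬(q ∨ p), 2
13. ¬q, 2
14. ¬p, 2
15. p, 2
Accessibility: 0R0, 0R1, 0R2, 1R1, 1R2, 2R2
Branch closes: p and ¬p both at 2.
Every branch closes (one shown): valid in S4, hence also in S5 (every theorem of S4 is a theorem of S5).

S4, S5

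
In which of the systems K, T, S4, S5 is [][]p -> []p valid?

T-tableau for the negation ~([][]p -> []p):
1. ~([][]p -> []p), u
2. [][]p, u
3. ~[]p, u
4. []p, u
5. p, u
6. ~p, v
7. []p, v
8. p, v
Accessibility: uRu, uRv, vRv
Branch closes: p and ~p both at v.
Every branch closes (one shown): valid in T, hence also in S4, S5 (every theorem of T is a theorem of S4 and S5).
K-tableau for the negation ~([][]p -> []p):
1. ~([][]p -> []p), u
2. [][]p, u
3. ~[]p, u
4. ~p, v
5. []p, v
Accessibility: uRv
Complete open branch: countermodel on a K-frame, so not valid in K.

T, S4, S5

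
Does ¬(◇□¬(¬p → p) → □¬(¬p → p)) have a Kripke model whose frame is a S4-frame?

Satisfiable (open branch found)

1. ¬(◇□¬(¬p → p) → □¬(¬p → p)), w0
2. ◇□¬(¬p → p), w0
3. ¬□¬(¬p → p), w0
4. □¬(¬p → p), w1
5. ¬(¬p → p), w1
6. ¬p, w1
7. ¬p → p, w2
8. p, w2
Accessibility: w0Rw0, w0Rw1, w0Rw2, w1Rw1, w2Rw2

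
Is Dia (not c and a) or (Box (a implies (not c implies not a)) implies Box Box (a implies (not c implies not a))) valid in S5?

Valid

Tableau for the negation not (Dia (not c and a) or (Box (a implies (not c implies not a)) implies Box Box (a implies (not c implies not a)))):
1. not (Dia (not c and a) or (Box (a implies (not c implies not a)) implies Box Box (a implies (not c implies not a)))), w0
2. not Dia (not c and a), w0
3. not (Box (a implies (not c implies not a)) implies Box Box (a implies (not c implies not a))), w0
4. Box (a implies (not c implies not a)), w0
5. not Box Box (a implies (not c implies not a)), w0
6. not (not c and a), w0
7. a implies (not c implies not a), w0
8. not a, w0
9. not c implies not a, w0
10. not Box (a implies (not c implies not a)), w1
11. not (not c and a), w1
12. a implies (not c implies not a), w1
13. not a, w1
14. not c implies not a, w1
15. not (a implies (not c implies not a)), w2
16. a, w2
17. not (not c implies not a), w2
18. not c, w2
19. not (not c and a), w2
20. a implies (not c implies not a), w2
21. not a, w2
Accessibility: w0Rw0, w0Rw1, w0Rw2, w1Rw0, w1Rw1, w1Rw2, w2Rw0, w2Rw1, w2Rw2
Branch closes: a and not a both at w2.
Every branch of the negation's tableau closes; the branch above is one of them.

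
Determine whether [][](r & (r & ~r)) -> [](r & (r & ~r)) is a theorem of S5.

Yes, valid

Tableau for the negation ~([][](r & (r & ~r)) -> [](r & (r & ~r))):
1. ~([][](r & (r & ~r)) -> [](r & (r & ~r))), 0
2. [][](r & (r & ~r)), 0
3. ~[](r & (r & ~r)), 0
4. [](r & (r & ~r)), 0
5. r & (r & ~r), 0
6. r, 0
7. r & ~r, 0
8. ~r, 0
Accessibility: 0R0
Branch closes: r and ~r both at 0.
Every branch of the negation's tableau closes; the branch above is one of them.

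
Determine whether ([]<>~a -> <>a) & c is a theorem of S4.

No, not valid

Tableau for the negation ~(([]<>~a -> <>a) & c):
1. ~(([]<>~a -> <>a) & c), u
2. ~c, u
Accessibility: uRu
The negation has an open branch (countermodel exists).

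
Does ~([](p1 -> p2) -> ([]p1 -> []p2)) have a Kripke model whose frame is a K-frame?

No, unsatisfiable

1. ~([](p1 -> p2) -> ([]p1 -> []p2)), u
2. [](p1 -> p2), u   [~->-rule on 1]
3. ~([]p1 -> []p2), u   [~->-rule on 1]
4. []p1, u   [~->-rule on 3]
5. ~[]p2, u   [~->-rule on 3]
6. ~p2, v   [~[]-rule on 5: fresh world v, uRv]
7. p1 -> p2, v   [[]-rule on 2 via uRv]
8. p1, v   [[]-rule on 4 via uRv]
9. p2, v   [->-rule on 7 (branches; this branch)]
Accessibility: uRv
Branch closes: p2 and ~p2 both at v.
All branches of the tableau close; one closing branch shown above.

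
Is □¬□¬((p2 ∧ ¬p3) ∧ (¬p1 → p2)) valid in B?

Tableau for the negation ¬□¬□¬((p2 ∧ ¬p3) ∧ (¬p1 → p2)):
1. ¬□¬□¬((p2 ∧ ¬p3) ∧ (¬p1 → p2)), 0
2. □¬((p2 ∧ ¬p3) ∧ (¬p1 → p2)), 1
3. ¬((p2 ∧ ¬p3) ∧ (¬p1 → p2)), 0
4. ¬((p2 ∧ ¬p3) ∧ (¬p1 → p2)), 1
5. ¬(¬p1 → p2), 0
6. ¬p1, 0
7. ¬p2, 0
8. ¬(¬p1 → p2), 1
9. ¬p1, 1
10. ¬p2, 1
Accessibility: 0R0, 0R1, 1R0, 1R1
The negation has an open branch (countermodel exists).

No, not valid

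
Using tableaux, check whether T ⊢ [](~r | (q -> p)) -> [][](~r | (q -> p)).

No, not valid

Tableau for the negation ~([](~r | (q -> p)) -> [][](~r | (q -> p))):
1. ~([](~r | (q -> p)) -> [][](~r | (q -> p))), 0
2. [](~r | (q -> p)), 0   [~->-rule on 1]
3. ~[][](~r | (q -> p)), 0   [~->-rule on 1]
4. ~r | (q -> p), 0   [[]-rule on 2 via 0R0]
5. q -> p, 0   [|-rule on 4 (branches; this branch)]
6. p, 0   [->-rule on 5 (branches; this branch)]
7. ~[](~r | (q -> p)), 1   [~[]-rule on 3: fresh world 1, 0R1]
8. ~r | (q -> p), 1   [[]-rule on 2 via 0R1]
9. q -> p, 1   [|-rule on 8 (branches; this branch)]
10. p, 1   [->-rule on 9 (branches; this branch)]
11. ~(~r | (q -> p)), 2   [~[]-rule on 7: fresh world 2, 1R2]
12. r, 2   [~|-rule on 11]
13. ~(q -> p), 2   [~|-rule on 11]
14. q, 2   [~->-rule on 13]
15. ~p, 2   [~->-rule on 13]
Accessibility: 0R0, 0R1, 1R1, 1R2, 2R2
The negation has an open branch (countermodel exists).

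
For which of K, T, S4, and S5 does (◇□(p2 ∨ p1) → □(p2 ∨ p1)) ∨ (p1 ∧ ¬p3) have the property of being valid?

S4-tableau for the negation ¬((◇□(p2 ∨ p1) → □(p2 ∨ p1)) ∨ (p1 ∧ ¬p3)):
1. ¬((◇□(p2 ∨ p1) → □(p2 ∨ p1)) ∨ (p1 ∧ ¬p3)), w0
2. ¬(◇□(p2 ∨ p1) → □(p2 ∨ p1)), w0   [¬∨-rule on 1]
3. ¬(p1 ∧ ¬p3), w0   [¬∨-rule on 1]
4. ◇□(p2 ∨ p1), w0   [¬→-rule on 2]
5. ¬□(p2 ∨ p1), w0   [¬→-rule on 2]
6. p3, w0   [¬∧-rule on 3 (branches; this branch)]
7. □(p2 ∨ p1), w1   [◇-rule on 4: fresh world w1, w0Rw1]
8. p2 ∨ p1, w1   [□-rule on 7 via w1Rw1]
9. p1, w1   [∨-rule on 8 (branches; this branch)]
10. ¬(p2 ∨ p1), w2   [¬□-rule on 5: fresh world w2, w0Rw2]
11. ¬p2, w2   [¬∨-rule on 10]
12. ¬p1, w2   [¬∨-rule on 10]
Accessibility: w0Rw0, w0Rw1, w0Rw2, w1Rw1, w2Rw2
Complete open branch: countermodel on an S4-frame, so not valid in S4, nor in K, T (the same frame is also a K-frame and a T-frame).
S5-tableau for the negation ¬((◇□(p2 ∨ p1) → □(p2 ∨ p1)) ∨ (p1 ∧ ¬p3)):
1. ¬((◇□(p2 ∨ p1) → □(p2 ∨ p1)) ∨ (p1 ∧ ¬p3)), w0
2. ¬(◇□(p2 ∨ p1) → □(p2 ∨ p1)), w0   [¬∨-rule on 1]
3. ¬(p1 ∧ ¬p3), w0   [¬∨-rule on 1]
4. ◇□(p2 ∨ p1), w0   [¬→-rule on 2]
5. ¬□(p2 ∨ p1), w0   [¬→-rule on 2]
6. p3, w0   [¬∧-rule on 3 (branches; this branch)]
7. □(p2 ∨ p1), w1   [◇-rule on 4: fresh world w1, w0Rw1]
8. p2 ∨ p1, w0   [□-rule on 7 via w1Rw0]
9. p2 ∨ p1, w1   [□-rule on 7 via w1Rw1]
10. p1, w0   [∨-rule on 8 (branches; this branch)]
11. p1, w1   [∨-rule on 9 (branches; this branch)]
12. ¬(p2 ∨ p1), w2   [¬□-rule on 5: fresh world w2, w0Rw2]
13. ¬p2, w2   [¬∨-rule on 12]
14. ¬p1, w2   [¬∨-rule on 12]
15. p2 ∨ p1, w2   [□-rule on 7 via w1Rw2]
16. p1, w2   [∨-rule on 15 (branches; this branch)]
Accessibility: w0Rw0, w0Rw1, w0Rw2, w1Rw0, w1Rw1, w1Rw2, w2Rw0, w2Rw1, w2Rw2
Branch closes: p1 and ¬p1 both at w2.
Every branch closes (one shown): valid in S5.

S5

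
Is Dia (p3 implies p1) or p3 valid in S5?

Tableau for the negation not (Dia (p3 implies p1) or p3):
1. not (Dia (p3 implies p1) or p3), 0
2. not Dia (p3 implies p1), 0   [neg-or-rule on 1]
3. not p3, 0   [neg-or-rule on 1]
4. not (p3 implies p1), 0   [neg-Dia-rule on 2 via 0R0]
5. p3, 0   [neg-implies-rule on 4]
6. not p1, 0   [neg-implies-rule on 4]
Accessibility: 0R0
Branch closes: p3 and not p3 both at 0.
All branches of the negation close; one closing branch shown above.

Valid in S5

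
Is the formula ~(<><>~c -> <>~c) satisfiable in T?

1. ~(<><>~c -> <>~c), u
2. <><>~c, u   [~->-rule on 1]
3. ~<>~c, u   [~->-rule on 1]
4. c, u   [~<>-rule on 3 via uRu]
5. <>~c, v   [<>-rule on 2: fresh world v, uRv]
6. c, v   [~<>-rule on 3 via uRv]
7. ~c, w   [<>-rule on 5: fresh world w, vRw]
Accessibility: uRu, uRv, vRv, vRw, wRw

Satisfiable (open branch found)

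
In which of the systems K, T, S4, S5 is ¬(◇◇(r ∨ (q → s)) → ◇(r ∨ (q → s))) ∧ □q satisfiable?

K, T

S4-tableau for the formula:
1. ¬(◇◇(r ∨ (q → s)) → ◇(r ∨ (q → s))) ∧ □q, 0
2. ¬(◇◇(r ∨ (q → s)) → ◇(r ∨ (q → s))), 0   [∧-rule on 1]
3. □q, 0   [∧-rule on 1]
4. ◇◇(r ∨ (q → s)), 0   [¬→-rule on 2]
5. ¬◇(r ∨ (q → s)), 0   [¬→-rule on 2]
6. q, 0   [□-rule on 3 via 0R0]
7. ¬(r ∨ (q → s)), 0   [¬◇-rule on 5 via 0R0]
8. ¬r, 0   [¬∨-rule on 7]
9. ¬(q → s), 0   [¬∨-rule on 7]
10. ¬s, 0   [¬→-rule on 9]
11. ◇(r ∨ (q → s)), 1   [◇-rule on 4: fresh world 1, 0R1]
12. q, 1   [□-rule on 3 via 0R1]
13. ¬(r ∨ (q → s)), 1   [¬◇-rule on 5 via 0R1]
14. ¬r, 1   [¬∨-rule on 13]
15. ¬(q → s), 1   [¬∨-rule on 13]
16. ¬s, 1   [¬→-rule on 15]
17. r ∨ (q → s), 2   [◇-rule on 11: fresh world 2, 1R2]
18. q, 2   [□-rule on 3 via 0R2]
19. ¬(r ∨ (q → s)), 2   [¬◇-rule on 5 via 0R2]
20. ¬r, 2   [¬∨-rule on 19]
21. ¬(q → s), 2   [¬∨-rule on 19]
22. ¬s, 2   [¬→-rule on 21]
23. q → s, 2   [∨-rule on 17 (branches; this branch)]
24. s, 2   [→-rule on 23 (branches; this branch)]
Accessibility: 0R0, 0R1, 0R2, 1R1, 1R2, 2R2
Branch closes: s and ¬s both at 2.
Every branch closes (one shown): unsatisfiable in S4, hence also in S5 (every S5-frame is an S4-frame).
T-tableau for the formula:
1. ¬(◇◇(r ∨ (q → s)) → ◇(r ∨ (q → s))) ∧ □q, 0
2. ¬(◇◇(r ∨ (q → s)) → ◇(r ∨ (q → s))), 0   [∧-rule on 1]
3. □q, 0   [∧-rule on 1]
4. ◇◇(r ∨ (q → s)), 0   [¬→-rule on 2]
5. ¬◇(r ∨ (q → s)), 0   [¬→-rule on 2]
6. q, 0   [□-rule on 3 via 0R0]
7. ¬(r ∨ (q → s)), 0   [¬◇-rule on 5 via 0R0]
8. ¬r, 0   [¬∨-rule on 7]
9. ¬(q → s), 0   [¬∨-rule on 7]
10. ¬s, 0   [¬→-rule on 9]
11. ◇(r ∨ (q → s)), 1   [◇-rule on 4: fresh world 1, 0R1]
12. q, 1   [□-rule on 3 via 0R1]
13. ¬(r ∨ (q → s)), 1   [¬◇-rule on 5 via 0R1]
14. ¬r, 1   [¬∨-rule on 13]
15. ¬(q → s), 1   [¬∨-rule on 13]
16. ¬s, 1   [¬→-rule on 15]
17. r ∨ (q → s), 2   [◇-rule on 11: fresh world 2, 1R2]
18. q → s, 2   [∨-rule on 17 (branches; this branch)]
19. s, 2   [→-rule on 18 (branches; this branch)]
Accessibility: 0R0, 0R1, 1R1, 1R2, 2R2
Complete open branch: satisfiable in T, hence also in K (this T-model is also a K-model).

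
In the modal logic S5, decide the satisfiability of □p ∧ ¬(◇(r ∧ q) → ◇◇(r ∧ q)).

1. □p ∧ ¬(◇(r ∧ q) → ◇◇(r ∧ q)), w0
2. □p, w0   [∧-rule on 1]
3. ¬(◇(r ∧ q) → ◇◇(r ∧ q)), w0   [∧-rule on 1]
4. ◇(r ∧ q), w0   [¬→-rule on 3]
5. ¬◇◇(r ∧ q), w0   [¬→-rule on 3]
6. p, w0   [□-rule on 2 via w0Rw0]
7. ¬◇(r ∧ q), w0   [¬◇-rule on 5 via w0Rw0]
8. ¬(r ∧ q), w0   [¬◇-rule on 7 via w0Rw0]
9. ¬q, w0   [¬∧-rule on 8 (branches; this branch)]
10. r ∧ q, w1   [◇-rule on 4: fresh world w1, w0Rw1]
11. r, w1   [∧-rule on 10]
12. q, w1   [∧-rule on 10]
13. p, w1   [□-rule on 2 via w0Rw1]
14. ¬◇(r ∧ q), w1   [¬◇-rule on 5 via w0Rw1]
15. ¬(r ∧ q), w1   [¬◇-rule on 7 via w0Rw1]
16. ¬q, w1   [¬∧-rule on 15 (branches; this branch)]
Accessibility: w0Rw0, w0Rw1, w1Rw0, w1Rw1
Branch closes: q and ¬q both at w1.
Every branch closes; the branch above is one of them.

Unsatisfiable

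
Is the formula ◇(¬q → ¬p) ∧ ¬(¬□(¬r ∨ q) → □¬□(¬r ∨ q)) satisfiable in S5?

1. ◇(¬q → ¬p) ∧ ¬(¬□(¬r ∨ q) → □¬□(¬r ∨ q)), w0
2. ◇(¬q → ¬p), w0
3. ¬(¬□(¬r ∨ q) → □¬□(¬r ∨ q)), w0
4. ¬□(¬r ∨ q), w0
5. ¬□¬□(¬r ∨ q), w0
6. ¬q → ¬p, w1
7. ¬p, w1
8. ¬(¬r ∨ q), w2
9. r, w2
10. ¬q, w2
11. □(¬r ∨ q), w3
12. ¬r ∨ q, w0
13. ¬r ∨ q, w1
14. ¬r ∨ q, w2
15. ¬r ∨ q, w3
16. q, w0
17. q, w1
18. q, w2
Accessibility: w0Rw0, w0Rw1, w0Rw2, w0Rw3, w1Rw0, w1Rw1, w1Rw2, w1Rw3, w2Rw0, w2Rw1, w2Rw2, w2Rw3, w3Rw0, w3Rw1, w3Rw2, w3Rw3
Branch closes: q and ¬q both at w2.
Every branch closes; the branch above is one of them.

Unsatisfiable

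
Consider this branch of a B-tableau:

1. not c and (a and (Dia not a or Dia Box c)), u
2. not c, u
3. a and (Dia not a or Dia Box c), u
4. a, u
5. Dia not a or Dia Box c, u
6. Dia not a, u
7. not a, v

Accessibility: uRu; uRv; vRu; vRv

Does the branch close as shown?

No world carries both an atom and its negation.

Open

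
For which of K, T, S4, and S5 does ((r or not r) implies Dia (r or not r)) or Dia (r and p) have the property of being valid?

T, S4, S5

T-tableau for the negation not (((r or not r) implies Dia (r or not r)) or Dia (r and p)):
1. not (((r or not r) implies Dia (r or not r)) or Dia (r and p)), 0
2. not ((r or not r) implies Dia (r or not r)), 0
3. not Dia (r and p), 0
4. r or not r, 0
5. not Dia (r or not r), 0
6. not (r and p), 0
7. not (r or not r), 0
8. not r, 0
9. r, 0
Accessibility: 0R0
Branch closes: r and not r both at 0.
Every branch closes (one shown): valid in T, hence also in S4, S5 (every theorem of T is a theorem of S4 and S5).
K-tableau for the negation not (((r or not r) implies Dia (r or not r)) or Dia (r and p)):
1. not (((r or not r) implies Dia (r or not r)) or Dia (r and p)), 0
2. not ((r or not r) implies Dia (r or not r)), 0
3. not Dia (r and p), 0
4. r or not r, 0
5. not Dia (r or not r), 0
6. not r, 0
Complete open branch: countermodel on a K-frame, so not valid in K.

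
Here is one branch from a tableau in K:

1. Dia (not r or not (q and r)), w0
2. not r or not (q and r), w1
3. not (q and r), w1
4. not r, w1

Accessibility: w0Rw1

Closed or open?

No world carries both an atom and its negation.

No, open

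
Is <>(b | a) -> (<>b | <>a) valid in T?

Tableau for the negation ~(<>(b | a) -> (<>b | <>a)):
1. ~(<>(b | a) -> (<>b | <>a)), u
2. <>(b | a), u   [~->-rule on 1]
3. ~(<>b | <>a), u   [~->-rule on 1]
4. ~<>b, u   [~|-rule on 3]
5. ~<>a, u   [~|-rule on 3]
6. ~b, u   [~<>-rule on 4 via uRu]
7. ~a, u   [~<>-rule on 5 via uRu]
8. b | a, v   [<>-rule on 2: fresh world v, uRv]
9. ~b, v   [~<>-rule on 4 via uRv]
10. ~a, v   [~<>-rule on 5 via uRv]
11. a, v   [|-rule on 8 (branches; this branch)]
Accessibility: uRu, uRv, vRv
Branch closes: a and ~a both at v.
All branches of the negation close; one closing branch shown above.

Yes, valid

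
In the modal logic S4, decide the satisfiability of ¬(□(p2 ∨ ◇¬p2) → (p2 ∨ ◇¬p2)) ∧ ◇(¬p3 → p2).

1. ¬(□(p2 ∨ ◇¬p2) → (p2 ∨ ◇¬p2)) ∧ ◇(¬p3 → p2), 0
2. ¬(□(p2 ∨ ◇¬p2) → (p2 ∨ ◇¬p2)), 0
3. ◇(¬p3 → p2), 0
4. □(p2 ∨ ◇¬p2), 0
5. ¬(p2 ∨ ◇¬p2), 0
6. ¬p2, 0
7. ¬◇¬p2, 0
8. p2 ∨ ◇¬p2, 0
9. p2, 0
Accessibility: 0R0
Branch closes: p2 and ¬p2 both at 0.
All branches of the tableau close; one closing branch shown above.

Unsatisfiable (every branch closes)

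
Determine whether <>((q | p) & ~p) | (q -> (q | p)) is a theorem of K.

Tableau for the negation ~(<>((q | p) & ~p) | (q -> (q | p))):
1. ~(<>((q | p) & ~p) | (q -> (q | p))), u
2. ~<>((q | p) & ~p), u
3. ~(q -> (q | p)), u
4. q, u
5. ~(q | p), u
6. ~q, u
7. ~p, u
Branch closes: q and ~q both at u.
All branches of the negation close; one closing branch shown above.

Yes, valid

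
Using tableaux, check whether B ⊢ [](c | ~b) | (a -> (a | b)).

Valid

Tableau for the negation ~([](c | ~b) | (a -> (a | b))):
1. ~([](c | ~b) | (a -> (a | b))), u
2. ~[](c | ~b), u
3. ~(a -> (a | b)), u
4. a, u
5. ~(a | b), u
6. ~a, u
7. ~b, u
Accessibility: uRu
Branch closes: a and ~a both at u.
All branches of the negation close; one closing branch shown above.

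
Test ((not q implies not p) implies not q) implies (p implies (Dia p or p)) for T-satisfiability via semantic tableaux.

1. ((not q implies not p) implies not q) implies (p implies (Dia p or p)), u
2. p implies (Dia p or p), u
3. Dia p or p, u
4. p, u
Accessibility: uRu

Satisfiable (open branch found)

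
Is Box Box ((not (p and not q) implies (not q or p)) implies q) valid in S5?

Tableau for the negation not Box Box ((not (p and not q) implies (not q or p)) implies q):
1. not Box Box ((not (p and not q) implies (not q or p)) implies q), w0
2. not Box ((not (p and not q) implies (not q or p)) implies q), w1
3. not ((not (p and not q) implies (not q or p)) implies q), w2
4. not (p and not q) implies (not q or p), w2
5. not q, w2
6. not q or p, w2
7. p, w2
Accessibility: w0Rw0, w0Rw1, w0Rw2, w1Rw0, w1Rw1, w1Rw2, w2Rw0, w2Rw1, w2Rw2
The negation has an open branch (countermodel exists).

Invalid (countermodel exists)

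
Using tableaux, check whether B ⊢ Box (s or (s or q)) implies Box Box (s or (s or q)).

Tableau for the negation not (Box (s or (s or q)) implies Box Box (s or (s or q))):
1. not (Box (s or (s or q)) implies Box Box (s or (s or q))), 0
2. Box (s or (s or q)), 0
3. not Box Box (s or (s or q)), 0
4. s or (s or q), 0
5. s or q, 0
6. q, 0
7. not Box (s or (s or q)), 1
8. s or (s or q), 1
9. s or q, 1
10. q, 1
11. not (s or (s or q)), 2
12. not s, 2
13. not (s or q), 2
14. not q, 2
Accessibility: 0R0, 0R1, 1R0, 1R1, 1R2, 2R1, 2R2
The negation has an open branch (countermodel exists).

No, not valid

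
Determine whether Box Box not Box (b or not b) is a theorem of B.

Tableau for the negation not Box Box not Box (b or not b):
1. not Box Box not Box (b or not b), w0
2. not Box not Box (b or not b), w1   [neg-Box-rule on 1: fresh world w1, w0Rw1]
3. Box (b or not b), w2   [neg-Box-rule on 2: fresh world w2, w1Rw2]
4. b or not b, w1   [Box-rule on 3 via w2Rw1]
5. b or not b, w2   [Box-rule on 3 via w2Rw2]
6. not b, w1   [or-rule on 4 (branches; this branch)]
7. not b, w2   [or-rule on 5 (branches; this branch)]
Accessibility: w0Rw0, w0Rw1, w1Rw0, w1Rw1, w1Rw2, w2Rw1, w2Rw2
The negation has an open branch (countermodel exists).

Not valid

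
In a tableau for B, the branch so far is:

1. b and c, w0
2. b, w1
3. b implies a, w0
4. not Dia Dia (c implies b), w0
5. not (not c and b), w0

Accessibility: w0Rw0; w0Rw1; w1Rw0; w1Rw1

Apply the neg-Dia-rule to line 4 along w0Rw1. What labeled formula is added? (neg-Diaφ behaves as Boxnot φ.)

neg-Diaφ behaves as Boxnot φ: propagate the negated body to each accessible world.

not Dia (c implies b), w1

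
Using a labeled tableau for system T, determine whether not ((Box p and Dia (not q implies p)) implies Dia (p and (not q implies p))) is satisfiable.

No, unsatisfiable

1. not ((Box p and Dia (not q implies p)) implies Dia (p and (not q implies p))), 0
2. Box p and Dia (not q implies p), 0
3. not Dia (p and (not q implies p)), 0
4. Box p, 0
5. Dia (not q implies p), 0
6. not (p and (not q implies p)), 0
7. p, 0
8. not (not q implies p), 0
9. not q, 0
10. not p, 0
Accessibility: 0R0
Branch closes: p and not p both at 0.
Every branch closes; the branch above is one of them.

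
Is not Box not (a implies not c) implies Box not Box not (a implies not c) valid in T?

Tableau for the negation not (not Box not (a implies not c) implies Box not Box not (a implies not c)):
1. not (not Box not (a implies not c) implies Box not Box not (a implies not c)), 0
2. not Box not (a implies not c), 0
3. not Box not Box not (a implies not c), 0
4. a implies not c, 1
5. not c, 1
6. Box not (a implies not c), 2
7. not (a implies not c), 2
8. a, 2
9. c, 2
Accessibility: 0R0, 0R1, 0R2, 1R1, 2R2
The negation has an open branch (countermodel exists).

Invalid (countermodel exists)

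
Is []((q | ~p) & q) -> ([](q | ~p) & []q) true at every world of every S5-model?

Tableau for the negation ~([]((q | ~p) & q) -> ([](q | ~p) & []q)):
1. ~([]((q | ~p) & q) -> ([](q | ~p) & []q)), w0
2. []((q | ~p) & q), w0
3. ~([](q | ~p) & []q), w0
4. (q | ~p) & q, w0
5. q | ~p, w0
6. q, w0
7. ~[](q | ~p), w0
8. ~p, w0
9. ~(q | ~p), w1
10. ~q, w1
11. p, w1
12. (q | ~p) & q, w1
13. q | ~p, w1
14. q, w1
Accessibility: w0Rw0, w0Rw1, w1Rw0, w1Rw1
Branch closes: q and ~q both at w1.
All branches of the negation close; one closing branch shown above.

Yes, valid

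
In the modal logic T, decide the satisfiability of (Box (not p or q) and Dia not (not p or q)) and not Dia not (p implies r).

1. (Box (not p or q) and Dia not (not p or q)) and not Dia not (p implies r), w0
2. Box (not p or q) and Dia not (not p or q), w0
3. not Dia not (p implies r), w0
4. Box (not p or q), w0
5. Dia not (not p or q), w0
6. p implies r, w0
7. not p or q, w0
8. r, w0
9. q, w0
10. not (not p or q), w1
11. p, w1
12. not q, w1
13. p implies r, w1
14. not p or q, w1
15. r, w1
16. q, w1
Accessibility: w0Rw0, w0Rw1, w1Rw1
Branch closes: q and not q both at w1.
Every branch closes; the branch above is one of them.

No, unsatisfiable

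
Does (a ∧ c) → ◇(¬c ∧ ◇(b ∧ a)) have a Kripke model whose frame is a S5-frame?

Satisfiable (open branch found)

1. (a ∧ c) → ◇(¬c ∧ ◇(b ∧ a)), w0
2. ◇(¬c ∧ ◇(b ∧ a)), w0
3. ¬c ∧ ◇(b ∧ a), w1
4. ¬c, w1
5. ◇(b ∧ a), w1
6. b ∧ a, w2
7. b, w2
8. a, w2
Accessibility: w0Rw0, w0Rw1, w0Rw2, w1Rw0, w1Rw1, w1Rw2, w2Rw0, w2Rw1, w2Rw2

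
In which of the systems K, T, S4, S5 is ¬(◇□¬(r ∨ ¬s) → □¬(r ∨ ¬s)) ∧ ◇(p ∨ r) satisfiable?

K, T, S4

S5-tableau for the formula:
1. ¬(◇□¬(r ∨ ¬s) → □¬(r ∨ ¬s)) ∧ ◇(p ∨ r), 0
2. ¬(◇□¬(r ∨ ¬s) → □¬(r ∨ ¬s)), 0
3. ◇(p ∨ r), 0
4. ◇□¬(r ∨ ¬s), 0
5. ¬□¬(r ∨ ¬s), 0
6. p ∨ r, 1
7. p, 1
8. □¬(r ∨ ¬s), 2
9. ¬(r ∨ ¬s), 0
10. ¬r, 0
11. s, 0
12. ¬(r ∨ ¬s), 1
13. ¬r, 1
14. s, 1
15. ¬(r ∨ ¬s), 2
16. ¬r, 2
17. s, 2
18. r ∨ ¬s, 3
19. ¬(r ∨ ¬s), 3
20. ¬r, 3
21. s, 3
22. ¬s, 3
Accessibility: 0R0, 0R1, 0R2, 0R3, 1R0, 1R1, 1R2, 1R3, 2R0, 2R1, 2R2, 2R3, 3R0, 3R1, 3R2, 3R3
Branch closes: s and ¬s both at 3.
Every branch closes (one shown): unsatisfiable in S5.
S4-tableau for the formula:
1. ¬(◇□¬(r ∨ ¬s) → □¬(r ∨ ¬s)) ∧ ◇(p ∨ r), 0
2. ¬(◇□¬(r ∨ ¬s) → □¬(r ∨ ¬s)), 0
3. ◇(p ∨ r), 0
4. ◇□¬(r ∨ ¬s), 0
5. ¬□¬(r ∨ ¬s), 0
6. p ∨ r, 1
7. r, 1
8. □¬(r ∨ ¬s), 2
9. ¬(r ∨ ¬s), 2
10. ¬r, 2
11. s, 2
12. r ∨ ¬s, 3
13. ¬s, 3
Accessibility: 0R0, 0R1, 0R2, 0R3, 1R1, 2R2, 3R3
Complete open branch: satisfiable in S4, hence also in K, T (this S4-model is also a K-model and a T-model).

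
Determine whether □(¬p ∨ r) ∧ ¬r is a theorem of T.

Tableau for the negation ¬(□(¬p ∨ r) ∧ ¬r):
1. ¬(□(¬p ∨ r) ∧ ¬r), w0
2. r, w0
Accessibility: w0Rw0
The negation has an open branch (countermodel exists).

Invalid (countermodel exists)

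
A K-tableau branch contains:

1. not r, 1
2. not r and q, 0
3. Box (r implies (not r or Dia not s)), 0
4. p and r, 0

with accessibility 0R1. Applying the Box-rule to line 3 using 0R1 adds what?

r implies (not r or Dia not s), 1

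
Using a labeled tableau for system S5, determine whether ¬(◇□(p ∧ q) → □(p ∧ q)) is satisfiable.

1. ¬(◇□(p ∧ q) → □(p ∧ q)), w0
2. ◇□(p ∧ q), w0   [¬→-rule on 1]
3. ¬□(p ∧ q), w0   [¬→-rule on 1]
4. □(p ∧ q), w1   [◇-rule on 2: fresh world w1, w0Rw1]
5. p ∧ q, w0   [□-rule on 4 via w1Rw0]
6. p, w0   [∧-rule on 5]
7. q, w0   [∧-rule on 5]
8. p ∧ q, w1   [□-rule on 4 via w1Rw1]
9. p, w1   [∧-rule on 8]
10. q, w1   [∧-rule on 8]
11. ¬(p ∧ q), w2   [¬□-rule on 3: fresh world w2, w0Rw2]
12. p ∧ q, w2   [□-rule on 4 via w1Rw2]
13. p, w2   [∧-rule on 12]
14. q, w2   [∧-rule on 12]
15. ¬q, w2   [¬∧-rule on 11 (branches; this branch)]
Accessibility: w0Rw0, w0Rw1, w0Rw2, w1Rw0, w1Rw1, w1Rw2, w2Rw0, w2Rw1, w2Rw2
Branch closes: q and ¬q both at w2.
(One branch shown.) All branches close.

Unsatisfiable (every branch closes)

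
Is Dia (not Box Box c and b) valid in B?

Invalid (countermodel exists)

Tableau for the negation not Dia (not Box Box c and b):
1. not Dia (not Box Box c and b), u
2. not (not Box Box c and b), u   [neg-Dia-rule on 1 via uRu]
3. not b, u   [neg-and-rule on 2 (branches; this branch)]
Accessibility: uRu
The negation has an open branch (countermodel exists).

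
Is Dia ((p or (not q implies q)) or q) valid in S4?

Tableau for the negation not Dia ((p or (not q implies q)) or q):
1. not Dia ((p or (not q implies q)) or q), u
2. not ((p or (not q implies q)) or q), u
3. not (p or (not q implies q)), u
4. not q, u
5. not p, u
6. not (not q implies q), u
Accessibility: uRu
The negation has an open branch (countermodel exists).

No, not valid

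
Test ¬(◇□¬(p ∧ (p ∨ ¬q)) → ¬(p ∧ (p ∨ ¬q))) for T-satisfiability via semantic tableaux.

Satisfiable (open branch found)

1. ¬(◇□¬(p ∧ (p ∨ ¬q)) → ¬(p ∧ (p ∨ ¬q))), u
2. ◇□¬(p ∧ (p ∨ ¬q)), u   [¬→-rule on 1]
3. p ∧ (p ∨ ¬q), u   [¬→-rule on 1]
4. p, u   [∧-rule on 3]
5. p ∨ ¬q, u   [∧-rule on 3]
6. ¬q, u   [∨-rule on 5 (branches; this branch)]
7. □¬(p ∧ (p ∨ ¬q)), v   [◇-rule on 2: fresh world v, uRv]
8. ¬(p ∧ (p ∨ ¬q)), v   [□-rule on 7 via vRv]
9. ¬(p ∨ ¬q), v   [¬∧-rule on 8 (branches; this branch)]
10. ¬p, v   [¬∨-rule on 9]
11. q, v   [¬∨-rule on 9]
Accessibility: uRu, uRv, vRv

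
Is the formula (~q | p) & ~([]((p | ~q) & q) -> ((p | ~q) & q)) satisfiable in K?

1. (~q | p) & ~([]((p | ~q) & q) -> ((p | ~q) & q)), 0
2. ~q | p, 0   [&-rule on 1]
3. ~([]((p | ~q) & q) -> ((p | ~q) & q)), 0   [&-rule on 1]
4. []((p | ~q) & q), 0   [~->-rule on 3]
5. ~((p | ~q) & q), 0   [~->-rule on 3]
6. p, 0   [|-rule on 2 (branches; this branch)]
7. ~q, 0   [~&-rule on 5 (branches; this branch)]

Satisfiable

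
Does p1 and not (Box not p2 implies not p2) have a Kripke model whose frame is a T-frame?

Unsatisfiable

1. p1 and not (Box not p2 implies not p2), w0
2. p1, w0
3. not (Box not p2 implies not p2), w0
4. Box not p2, w0
5. p2, w0
6. not p2, w0
Accessibility: w0Rw0
Branch closes: p2 and not p2 both at w0.
(One branch shown.) All branches close.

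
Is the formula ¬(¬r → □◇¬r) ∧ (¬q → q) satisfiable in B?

1. ¬(¬r → □◇¬r) ∧ (¬q → q), w0
2. ¬(¬r → □◇¬r), w0
3. ¬q → q, w0
4. ¬r, w0
5. ¬□◇¬r, w0
6. q, w0
7. ¬◇¬r, w1
8. r, w0
Accessibility: w0Rw0, w0Rw1, w1Rw0, w1Rw1
Branch closes: r and ¬r both at w0.
Every branch closes; the branch above is one of them.

No, unsatisfiable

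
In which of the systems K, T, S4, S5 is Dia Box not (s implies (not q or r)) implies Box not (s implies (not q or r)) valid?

S5-tableau for the negation not (Dia Box not (s implies (not q or r)) implies Box not (s implies (not q or r))):
1. not (Dia Box not (s implies (not q or r)) implies Box not (s implies (not q or r))), u
2. Dia Box not (s implies (not q or r)), u
3. not Box not (s implies (not q or r)), u
4. Box not (s implies (not q or r)), v
5. not (s implies (not q or r)), u
6. s, u
7. not (not q or r), u
8. q, u
9. not r, u
10. not (s implies (not q or r)), v
11. s, v
12. not (not q or r), v
13. q, v
14. not r, v
15. s implies (not q or r), w
16. not (s implies (not q or r)), w
17. s, w
18. not (not q or r), w
19. q, w
20. not r, w
21. not q or r, w
22. r, w
Accessibility: uRu, uRv, uRw, vRu, vRv, vRw, wRu, wRv, wRw
Branch closes: r and not r both at w.
Every branch closes (one shown): valid in S5.
S4-tableau for the negation not (Dia Box not (s implies (not q or r)) implies Box not (s implies (not q or r))):
1. not (Dia Box not (s implies (not q or r)) implies Box not (s implies (not q or r))), u
2. Dia Box not (s implies (not q or r)), u
3. not Box not (s implies (not q or r)), u
4. Box not (s implies (not q or r)), v
5. not (s implies (not q or r)), v
6. s, v
7. not (not q or r), v
8. q, v
9. not r, v
10. s implies (not q or r), w
11. not q or r, w
12. r, w
Accessibility: uRu, uRv, uRw, vRv, wRw
Complete open branch: countermodel on an S4-frame, so not valid in S4, nor in K, T (the same frame is also a K-frame and a T-frame).

S5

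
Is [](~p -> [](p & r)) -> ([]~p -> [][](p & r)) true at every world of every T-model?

Tableau for the negation ~([](~p -> [](p & r)) -> ([]~p -> [][](p & r))):
1. ~([](~p -> [](p & r)) -> ([]~p -> [][](p & r))), w0
2. [](~p -> [](p & r)), w0
3. ~([]~p -> [][](p & r)), w0
4. []~p, w0
5. ~[][](p & r), w0
6. ~p -> [](p & r), w0
7. ~p, w0
8. [](p & r), w0
9. p & r, w0
10. p, w0
11. r, w0
Accessibility: w0Rw0
Branch closes: p and ~p both at w0.
All branches of the negation close; one closing branch shown above.

Yes, valid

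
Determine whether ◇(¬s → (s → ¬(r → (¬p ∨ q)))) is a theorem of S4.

Tableau for the negation ¬◇(¬s → (s → ¬(r → (¬p ∨ q)))):
1. ¬◇(¬s → (s → ¬(r → (¬p ∨ q)))), 0
2. ¬(¬s → (s → ¬(r → (¬p ∨ q)))), 0
3. ¬s, 0
4. ¬(s → ¬(r → (¬p ∨ q))), 0
5. s, 0
6. r → (¬p ∨ q), 0
Accessibility: 0R0
Branch closes: s and ¬s both at 0.
All branches of the negation close; one closing branch shown above.

Valid in S4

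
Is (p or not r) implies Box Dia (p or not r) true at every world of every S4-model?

Tableau for the negation not ((p or not r) implies Box Dia (p or not r)):
1. not ((p or not r) implies Box Dia (p or not r)), 0
2. p or not r, 0
3. not Box Dia (p or not r), 0
4. not r, 0
5. not Dia (p or not r), 1
6. not (p or not r), 1
7. not p, 1
8. r, 1
Accessibility: 0R0, 0R1, 1R1
The negation has an open branch (countermodel exists).

Invalid (countermodel exists)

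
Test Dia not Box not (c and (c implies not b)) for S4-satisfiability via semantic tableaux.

1. Dia not Box not (c and (c implies not b)), u
2. not Box not (c and (c implies not b)), v
3. c and (c implies not b), w
4. c, w
5. c implies not b, w
6. not b, w
Accessibility: uRu, uRv, uRw, vRv, vRw, wRw

Satisfiable (open branch found)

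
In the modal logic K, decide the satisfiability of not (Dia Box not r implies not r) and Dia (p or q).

Satisfiable

1. not (Dia Box not r implies not r) and Dia (p or q), 0
2. not (Dia Box not r implies not r), 0
3. Dia (p or q), 0
4. Dia Box not r, 0
5. r, 0
6. p or q, 1
7. q, 1
8. Box not r, 2
Accessibility: 0R1, 0R2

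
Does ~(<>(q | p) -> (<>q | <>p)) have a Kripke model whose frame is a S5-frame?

1. ~(<>(q | p) -> (<>q | <>p)), u
2. <>(q | p), u
3. ~(<>q | <>p), u
4. ~<>q, u
5. ~<>p, u
6. ~q, u
7. ~p, u
8. q | p, v
9. ~q, v
10. ~p, v
11. p, v
Accessibility: uRu, uRv, vRu, vRv
Branch closes: p and ~p both at v.
All branches of the tableau close; one closing branch shown above.

Unsatisfiable (every branch closes)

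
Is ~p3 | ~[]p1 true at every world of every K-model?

Tableau for the negation ~(~p3 | ~[]p1):
1. ~(~p3 | ~[]p1), u
2. p3, u
3. []p1, u
The negation has an open branch (countermodel exists).

Invalid (countermodel exists)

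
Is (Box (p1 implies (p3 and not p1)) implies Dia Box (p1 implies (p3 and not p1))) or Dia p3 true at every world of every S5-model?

Valid

Tableau for the negation not ((Box (p1 implies (p3 and not p1)) implies Dia Box (p1 implies (p3 and not p1))) or Dia p3):
1. not ((Box (p1 implies (p3 and not p1)) implies Dia Box (p1 implies (p3 and not p1))) or Dia p3), u
2. not (Box (p1 implies (p3 and not p1)) implies Dia Box (p1 implies (p3 and not p1))), u
3. not Dia p3, u
4. Box (p1 implies (p3 and not p1)), u
5. not Dia Box (p1 implies (p3 and not p1)), u
6. not p3, u
7. p1 implies (p3 and not p1), u
8. not Box (p1 implies (p3 and not p1)), u
9. not p1, u
10. not (p1 implies (p3 and not p1)), v
11. p1, v
12. not (p3 and not p1), v
13. not p3, v
14. p1 implies (p3 and not p1), v
15. not Box (p1 implies (p3 and not p1)), v
16. p3 and not p1, v
17. p3, v
18. not p1, v
Accessibility: uRu, uRv, vRu, vRv
Branch closes: p3 and not p3 both at v.
All branches of the negation close; one closing branch shown above.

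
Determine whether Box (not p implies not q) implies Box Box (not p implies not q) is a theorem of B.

Tableau for the negation not (Box (not p implies not q) implies Box Box (not p implies not q)):
1. not (Box (not p implies not q) implies Box Box (not p implies not q)), u
2. Box (not p implies not q), u   [neg-implies-rule on 1]
3. not Box Box (not p implies not q), u   [neg-implies-rule on 1]
4. not p implies not q, u   [Box-rule on 2 via uRu]
5. not q, u   [implies-rule on 4 (branches; this branch)]
6. not Box (not p implies not q), v   [neg-Box-rule on 3: fresh world v, uRv]
7. not p implies not q, v   [Box-rule on 2 via uRv]
8. not q, v   [implies-rule on 7 (branches; this branch)]
9. not (not p implies not q), w   [neg-Box-rule on 6: fresh world w, vRw]
10. not p, w   [neg-implies-rule on 9]
11. q, w   [neg-implies-rule on 9]
Accessibility: uRu, uRv, vRu, vRv, vRw, wRv, wRw
The negation has an open branch (countermodel exists).

No, not valid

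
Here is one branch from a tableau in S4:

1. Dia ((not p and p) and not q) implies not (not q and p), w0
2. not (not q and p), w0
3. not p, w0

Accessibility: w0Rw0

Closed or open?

Open

No atom appears with both signs at the same world.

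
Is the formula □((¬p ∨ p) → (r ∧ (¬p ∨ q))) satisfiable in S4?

Satisfiable

1. □((¬p ∨ p) → (r ∧ (¬p ∨ q))), w0
2. (¬p ∨ p) → (r ∧ (¬p ∨ q)), w0
3. r ∧ (¬p ∨ q), w0
4. r, w0
5. ¬p ∨ q, w0
6. q, w0
Accessibility: w0Rw0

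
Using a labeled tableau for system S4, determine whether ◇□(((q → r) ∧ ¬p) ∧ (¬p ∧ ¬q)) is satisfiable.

1. ◇□(((q → r) ∧ ¬p) ∧ (¬p ∧ ¬q)), 0
2. □(((q → r) ∧ ¬p) ∧ (¬p ∧ ¬q)), 1
3. ((q → r) ∧ ¬p) ∧ (¬p ∧ ¬q), 1
4. (q → r) ∧ ¬p, 1
5. ¬p ∧ ¬q, 1
6. q → r, 1
7. ¬p, 1
8. ¬q, 1
9. r, 1
Accessibility: 0R0, 0R1, 1R1

Satisfiable (open branch found)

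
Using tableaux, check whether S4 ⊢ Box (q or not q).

Tableau for the negation not Box (q or not q):
1. not Box (q or not q), u
2. not (q or not q), v
3. not q, v
4. q, v
Accessibility: uRu, uRv, vRv
Branch closes: q and not q both at v.
All branches of the negation close; one closing branch shown above.

Valid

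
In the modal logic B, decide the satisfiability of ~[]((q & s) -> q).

1. ~[]((q & s) -> q), w0
2. ~((q & s) -> q), w1
3. q & s, w1
4. ~q, w1
5. q, w1
6. s, w1
Accessibility: w0Rw0, w0Rw1, w1Rw0, w1Rw1
Branch closes: q and ~q both at w1.
(One branch shown.) All branches close.

No, unsatisfiable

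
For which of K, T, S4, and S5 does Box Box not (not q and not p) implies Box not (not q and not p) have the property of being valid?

T, S4, S5

K-tableau for the negation not (Box Box not (not q and not p) implies Box not (not q and not p)):
1. not (Box Box not (not q and not p) implies Box not (not q and not p)), 0
2. Box Box not (not q and not p), 0
3. not Box not (not q and not p), 0
4. not q and not p, 1
5. not q, 1
6. not p, 1
7. Box not (not q and not p), 1
Accessibility: 0R1
Complete open branch: countermodel on a K-frame, so not valid in K.
T-tableau for the negation not (Box Box not (not q and not p) implies Box not (not q and not p)):
1. not (Box Box not (not q and not p) implies Box not (not q and not p)), 0
2. Box Box not (not q and not p), 0
3. not Box not (not q and not p), 0
4. Box not (not q and not p), 0
5. not (not q and not p), 0
6. p, 0
7. not q and not p, 1
8. not q, 1
9. not p, 1
10. Box not (not q and not p), 1
11. not (not q and not p), 1
12. p, 1
Accessibility: 0R0, 0R1, 1R1
Branch closes: p and not p both at 1.
Every branch closes (one shown): valid in T, hence also in S4, S5 (every theorem of T is a theorem of S4 and S5).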